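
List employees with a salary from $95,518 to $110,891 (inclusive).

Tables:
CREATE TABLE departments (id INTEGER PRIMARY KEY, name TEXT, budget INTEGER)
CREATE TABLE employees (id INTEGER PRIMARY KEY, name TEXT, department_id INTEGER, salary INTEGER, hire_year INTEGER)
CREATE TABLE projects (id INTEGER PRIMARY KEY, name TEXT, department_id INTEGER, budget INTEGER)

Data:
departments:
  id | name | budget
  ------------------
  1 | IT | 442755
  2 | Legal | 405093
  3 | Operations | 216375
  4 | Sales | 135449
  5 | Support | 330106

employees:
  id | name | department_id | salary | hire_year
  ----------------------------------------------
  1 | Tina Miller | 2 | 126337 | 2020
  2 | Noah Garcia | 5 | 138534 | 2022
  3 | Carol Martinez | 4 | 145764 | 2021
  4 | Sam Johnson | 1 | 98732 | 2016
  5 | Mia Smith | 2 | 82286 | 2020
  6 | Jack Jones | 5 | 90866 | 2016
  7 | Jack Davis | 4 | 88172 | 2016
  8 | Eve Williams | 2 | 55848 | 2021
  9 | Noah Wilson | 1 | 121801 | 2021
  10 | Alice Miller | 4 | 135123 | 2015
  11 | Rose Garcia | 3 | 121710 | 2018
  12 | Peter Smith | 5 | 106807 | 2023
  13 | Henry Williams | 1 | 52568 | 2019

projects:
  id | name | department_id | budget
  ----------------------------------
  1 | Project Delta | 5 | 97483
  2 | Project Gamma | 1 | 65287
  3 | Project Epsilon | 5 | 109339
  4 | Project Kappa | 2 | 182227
SELECT name, salary FROM employees WHERE salary BETWEEN 95518 AND 110891

Execution result:
name | salary
Sam Johnson | 98732
Peter Smith | 106807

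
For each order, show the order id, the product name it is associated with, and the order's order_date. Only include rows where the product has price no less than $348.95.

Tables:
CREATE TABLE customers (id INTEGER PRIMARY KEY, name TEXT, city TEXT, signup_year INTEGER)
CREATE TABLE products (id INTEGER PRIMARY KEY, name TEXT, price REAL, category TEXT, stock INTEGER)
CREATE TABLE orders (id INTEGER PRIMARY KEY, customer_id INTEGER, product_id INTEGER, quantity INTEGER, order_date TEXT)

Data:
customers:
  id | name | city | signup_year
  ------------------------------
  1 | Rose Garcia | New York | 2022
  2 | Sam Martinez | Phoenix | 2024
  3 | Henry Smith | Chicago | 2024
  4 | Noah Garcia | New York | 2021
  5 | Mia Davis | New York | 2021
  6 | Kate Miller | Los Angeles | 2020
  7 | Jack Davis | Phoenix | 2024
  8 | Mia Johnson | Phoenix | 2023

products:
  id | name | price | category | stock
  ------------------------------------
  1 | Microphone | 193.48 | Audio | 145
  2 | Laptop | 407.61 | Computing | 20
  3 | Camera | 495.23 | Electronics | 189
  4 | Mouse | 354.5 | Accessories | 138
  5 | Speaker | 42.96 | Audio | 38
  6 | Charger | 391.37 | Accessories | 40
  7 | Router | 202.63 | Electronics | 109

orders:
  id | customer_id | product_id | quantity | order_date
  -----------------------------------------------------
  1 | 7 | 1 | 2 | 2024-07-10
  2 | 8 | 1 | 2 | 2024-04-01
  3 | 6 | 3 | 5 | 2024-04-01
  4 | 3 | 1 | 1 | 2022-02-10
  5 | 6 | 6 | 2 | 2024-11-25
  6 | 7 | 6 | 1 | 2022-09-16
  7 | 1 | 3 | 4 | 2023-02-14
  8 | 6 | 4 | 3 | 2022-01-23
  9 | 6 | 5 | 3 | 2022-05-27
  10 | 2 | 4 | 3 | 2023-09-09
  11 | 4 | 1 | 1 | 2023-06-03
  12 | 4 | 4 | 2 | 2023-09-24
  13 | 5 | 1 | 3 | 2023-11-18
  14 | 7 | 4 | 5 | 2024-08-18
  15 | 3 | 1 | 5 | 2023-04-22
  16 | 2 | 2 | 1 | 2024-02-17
SELECT c.id, p.name AS product, c.order_date FROM orders c JOIN products p ON c.product_id = p.id WHERE p.price >= 348.95

Execution result:
id | product | order_date
3 | Camera | 2024-04-01
5 | Charger | 2024-11-25
6 | Charger | 2022-09-16
7 | Camera | 2023-02-14
8 | Mouse | 2022-01-23
10 | Mouse | 2023-09-09
12 | Mouse | 2023-09-24
14 | Mouse | 2024-08-18
16 | Laptop | 2024-02-17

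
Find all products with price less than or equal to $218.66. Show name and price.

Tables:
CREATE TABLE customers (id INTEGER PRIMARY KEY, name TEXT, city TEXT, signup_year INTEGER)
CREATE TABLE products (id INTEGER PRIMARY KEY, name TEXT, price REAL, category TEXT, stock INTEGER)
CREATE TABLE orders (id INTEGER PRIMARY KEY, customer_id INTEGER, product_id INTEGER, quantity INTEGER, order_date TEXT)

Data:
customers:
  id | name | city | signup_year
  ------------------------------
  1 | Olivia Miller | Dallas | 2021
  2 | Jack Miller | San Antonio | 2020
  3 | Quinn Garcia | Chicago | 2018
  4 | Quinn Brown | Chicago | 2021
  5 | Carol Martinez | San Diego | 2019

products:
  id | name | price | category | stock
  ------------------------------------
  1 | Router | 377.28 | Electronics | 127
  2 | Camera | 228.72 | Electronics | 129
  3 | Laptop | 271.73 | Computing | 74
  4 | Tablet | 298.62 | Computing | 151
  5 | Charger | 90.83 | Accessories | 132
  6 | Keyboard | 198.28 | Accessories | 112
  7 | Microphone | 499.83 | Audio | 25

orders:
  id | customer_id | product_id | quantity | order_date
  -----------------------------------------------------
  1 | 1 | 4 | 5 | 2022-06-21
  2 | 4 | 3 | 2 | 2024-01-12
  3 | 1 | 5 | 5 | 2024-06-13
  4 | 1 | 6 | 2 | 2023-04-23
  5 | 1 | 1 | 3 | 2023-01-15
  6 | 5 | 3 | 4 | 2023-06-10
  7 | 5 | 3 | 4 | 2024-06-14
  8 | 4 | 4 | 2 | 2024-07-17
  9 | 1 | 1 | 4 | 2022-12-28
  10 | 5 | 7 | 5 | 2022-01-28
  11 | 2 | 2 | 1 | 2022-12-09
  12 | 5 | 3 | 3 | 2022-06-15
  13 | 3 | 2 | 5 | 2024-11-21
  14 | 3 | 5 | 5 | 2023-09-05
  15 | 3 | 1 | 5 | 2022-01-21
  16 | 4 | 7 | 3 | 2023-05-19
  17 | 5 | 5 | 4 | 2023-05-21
SELECT name, price FROM products WHERE price <= 218.66

Execution result:
name | price
Charger | 90.83
Keyboard | 198.28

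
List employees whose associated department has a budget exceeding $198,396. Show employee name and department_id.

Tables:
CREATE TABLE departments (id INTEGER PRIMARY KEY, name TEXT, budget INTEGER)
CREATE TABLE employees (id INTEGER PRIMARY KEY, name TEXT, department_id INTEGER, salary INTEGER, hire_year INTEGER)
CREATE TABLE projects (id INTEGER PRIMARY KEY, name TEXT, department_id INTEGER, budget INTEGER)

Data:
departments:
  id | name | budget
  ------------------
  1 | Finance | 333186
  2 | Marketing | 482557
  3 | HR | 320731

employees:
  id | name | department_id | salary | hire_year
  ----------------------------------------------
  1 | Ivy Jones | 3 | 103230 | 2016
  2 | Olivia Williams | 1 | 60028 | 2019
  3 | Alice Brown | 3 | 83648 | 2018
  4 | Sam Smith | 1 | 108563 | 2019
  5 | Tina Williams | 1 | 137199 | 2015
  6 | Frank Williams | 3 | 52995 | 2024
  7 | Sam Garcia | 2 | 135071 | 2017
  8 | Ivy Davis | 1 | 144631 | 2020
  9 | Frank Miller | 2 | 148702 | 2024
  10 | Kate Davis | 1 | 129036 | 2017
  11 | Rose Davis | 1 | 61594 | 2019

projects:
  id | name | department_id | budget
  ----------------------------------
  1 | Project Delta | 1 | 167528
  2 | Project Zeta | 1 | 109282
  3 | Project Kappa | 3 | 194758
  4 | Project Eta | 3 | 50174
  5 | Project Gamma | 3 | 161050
SELECT name, department_id FROM employees WHERE department_id IN (SELECT id FROM departments WHERE budget > 198396)

Execution result:
name | department_id
Ivy Jones | 3
Olivia Williams | 1
Alice Brown | 3
Sam Smith | 1
Tina Williams | 1
Frank Williams | 3
Sam Garcia | 2
Ivy Davis | 1
Frank Miller | 2
Kate Davis | 1
Rose Davis | 1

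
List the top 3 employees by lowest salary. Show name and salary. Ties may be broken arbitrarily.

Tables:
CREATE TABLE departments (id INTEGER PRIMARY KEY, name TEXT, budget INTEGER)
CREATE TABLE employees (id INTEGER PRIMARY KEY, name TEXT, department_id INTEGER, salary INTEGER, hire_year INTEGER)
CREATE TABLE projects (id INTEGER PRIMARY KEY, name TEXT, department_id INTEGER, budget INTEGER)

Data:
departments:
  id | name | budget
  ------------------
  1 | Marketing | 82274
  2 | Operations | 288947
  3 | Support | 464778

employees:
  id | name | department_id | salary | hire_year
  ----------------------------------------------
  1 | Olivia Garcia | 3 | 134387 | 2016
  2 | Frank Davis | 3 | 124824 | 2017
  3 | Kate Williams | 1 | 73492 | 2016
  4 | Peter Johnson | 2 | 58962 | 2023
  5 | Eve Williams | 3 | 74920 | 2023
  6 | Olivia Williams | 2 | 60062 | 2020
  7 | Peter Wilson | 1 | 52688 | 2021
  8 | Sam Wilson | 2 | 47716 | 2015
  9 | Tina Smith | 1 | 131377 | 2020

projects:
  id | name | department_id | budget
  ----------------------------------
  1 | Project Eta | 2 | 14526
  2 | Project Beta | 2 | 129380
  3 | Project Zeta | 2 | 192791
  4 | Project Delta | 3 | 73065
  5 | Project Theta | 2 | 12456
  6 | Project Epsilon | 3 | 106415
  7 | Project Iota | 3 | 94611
SELECT name, salary FROM employees ORDER BY salary ASC LIMIT 3

Execution result:
name | salary
Sam Wilson | 47716
Peter Wilson | 52688
Peter Johnson | 58962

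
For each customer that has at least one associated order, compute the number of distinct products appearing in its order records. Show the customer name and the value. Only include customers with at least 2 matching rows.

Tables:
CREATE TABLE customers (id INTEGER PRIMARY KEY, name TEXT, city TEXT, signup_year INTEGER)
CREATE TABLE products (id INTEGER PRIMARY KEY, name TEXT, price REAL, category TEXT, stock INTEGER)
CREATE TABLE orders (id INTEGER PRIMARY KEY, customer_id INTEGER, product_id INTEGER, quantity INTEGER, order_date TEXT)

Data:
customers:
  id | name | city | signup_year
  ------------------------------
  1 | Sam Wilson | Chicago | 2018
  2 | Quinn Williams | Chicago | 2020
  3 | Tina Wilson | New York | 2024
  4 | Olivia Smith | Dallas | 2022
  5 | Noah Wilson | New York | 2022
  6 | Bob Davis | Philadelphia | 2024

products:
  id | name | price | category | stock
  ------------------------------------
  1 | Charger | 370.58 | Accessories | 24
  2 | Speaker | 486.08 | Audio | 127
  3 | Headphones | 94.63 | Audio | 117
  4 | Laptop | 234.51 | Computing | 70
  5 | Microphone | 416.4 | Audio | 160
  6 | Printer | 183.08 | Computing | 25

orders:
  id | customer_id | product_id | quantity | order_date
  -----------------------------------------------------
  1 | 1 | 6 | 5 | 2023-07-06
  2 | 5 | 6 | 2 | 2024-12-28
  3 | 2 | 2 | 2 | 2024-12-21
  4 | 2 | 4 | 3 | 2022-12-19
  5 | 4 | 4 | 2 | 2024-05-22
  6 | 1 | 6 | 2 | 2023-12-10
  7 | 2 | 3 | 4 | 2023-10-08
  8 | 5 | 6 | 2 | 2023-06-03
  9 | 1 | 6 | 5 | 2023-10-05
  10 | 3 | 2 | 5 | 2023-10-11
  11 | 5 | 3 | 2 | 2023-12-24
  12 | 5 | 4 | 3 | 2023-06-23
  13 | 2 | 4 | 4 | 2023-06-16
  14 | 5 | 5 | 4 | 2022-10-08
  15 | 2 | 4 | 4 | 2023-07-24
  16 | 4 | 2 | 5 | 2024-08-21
SELECT p.name, COUNT(DISTINCT c.product_id) AS distinct_product_count FROM orders c JOIN customers p ON c.customer_id = p.id GROUP BY p.id, p.name HAVING COUNT(*) >= 2

Execution result:
name | distinct_product_count
Sam Wilson | 1
Quinn Williams | 3
Olivia Smith | 2
Noah Wilson | 4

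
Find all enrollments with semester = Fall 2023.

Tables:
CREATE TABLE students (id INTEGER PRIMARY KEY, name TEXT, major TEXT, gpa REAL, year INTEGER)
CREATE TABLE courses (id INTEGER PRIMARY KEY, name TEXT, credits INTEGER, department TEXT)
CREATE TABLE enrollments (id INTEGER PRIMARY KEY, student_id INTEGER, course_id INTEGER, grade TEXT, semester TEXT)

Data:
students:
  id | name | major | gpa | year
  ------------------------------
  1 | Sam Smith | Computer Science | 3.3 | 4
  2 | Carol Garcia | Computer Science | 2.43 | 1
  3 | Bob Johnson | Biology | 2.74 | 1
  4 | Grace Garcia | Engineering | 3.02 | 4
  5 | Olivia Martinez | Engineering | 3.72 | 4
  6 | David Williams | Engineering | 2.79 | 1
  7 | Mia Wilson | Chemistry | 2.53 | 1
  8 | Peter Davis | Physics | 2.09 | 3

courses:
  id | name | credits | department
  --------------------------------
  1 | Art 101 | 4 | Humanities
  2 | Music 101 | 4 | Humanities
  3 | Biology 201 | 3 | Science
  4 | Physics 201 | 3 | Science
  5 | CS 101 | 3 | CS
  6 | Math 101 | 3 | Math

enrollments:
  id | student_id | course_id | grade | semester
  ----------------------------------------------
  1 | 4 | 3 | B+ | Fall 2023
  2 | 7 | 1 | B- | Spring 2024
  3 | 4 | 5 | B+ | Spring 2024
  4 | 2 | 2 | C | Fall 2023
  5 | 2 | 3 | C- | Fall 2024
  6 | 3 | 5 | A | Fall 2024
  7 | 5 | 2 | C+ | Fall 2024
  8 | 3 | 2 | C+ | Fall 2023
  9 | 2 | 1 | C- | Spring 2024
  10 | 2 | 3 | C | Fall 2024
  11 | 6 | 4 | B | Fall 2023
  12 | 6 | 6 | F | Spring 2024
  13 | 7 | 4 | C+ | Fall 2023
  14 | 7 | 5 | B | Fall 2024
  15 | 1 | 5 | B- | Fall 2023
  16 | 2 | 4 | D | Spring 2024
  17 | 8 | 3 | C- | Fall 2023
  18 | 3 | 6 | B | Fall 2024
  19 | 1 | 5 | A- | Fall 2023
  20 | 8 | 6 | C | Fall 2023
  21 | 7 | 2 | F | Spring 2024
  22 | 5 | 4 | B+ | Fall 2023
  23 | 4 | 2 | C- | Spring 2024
SELECT id, semester FROM enrollments WHERE semester = 'Fall 2023'

Execution result:
id | semester
1 | Fall 2023
4 | Fall 2023
8 | Fall 2023
11 | Fall 2023
13 | Fall 2023
15 | Fall 2023
17 | Fall 2023
19 | Fall 2023
20 | Fall 2023
22 | Fall 2023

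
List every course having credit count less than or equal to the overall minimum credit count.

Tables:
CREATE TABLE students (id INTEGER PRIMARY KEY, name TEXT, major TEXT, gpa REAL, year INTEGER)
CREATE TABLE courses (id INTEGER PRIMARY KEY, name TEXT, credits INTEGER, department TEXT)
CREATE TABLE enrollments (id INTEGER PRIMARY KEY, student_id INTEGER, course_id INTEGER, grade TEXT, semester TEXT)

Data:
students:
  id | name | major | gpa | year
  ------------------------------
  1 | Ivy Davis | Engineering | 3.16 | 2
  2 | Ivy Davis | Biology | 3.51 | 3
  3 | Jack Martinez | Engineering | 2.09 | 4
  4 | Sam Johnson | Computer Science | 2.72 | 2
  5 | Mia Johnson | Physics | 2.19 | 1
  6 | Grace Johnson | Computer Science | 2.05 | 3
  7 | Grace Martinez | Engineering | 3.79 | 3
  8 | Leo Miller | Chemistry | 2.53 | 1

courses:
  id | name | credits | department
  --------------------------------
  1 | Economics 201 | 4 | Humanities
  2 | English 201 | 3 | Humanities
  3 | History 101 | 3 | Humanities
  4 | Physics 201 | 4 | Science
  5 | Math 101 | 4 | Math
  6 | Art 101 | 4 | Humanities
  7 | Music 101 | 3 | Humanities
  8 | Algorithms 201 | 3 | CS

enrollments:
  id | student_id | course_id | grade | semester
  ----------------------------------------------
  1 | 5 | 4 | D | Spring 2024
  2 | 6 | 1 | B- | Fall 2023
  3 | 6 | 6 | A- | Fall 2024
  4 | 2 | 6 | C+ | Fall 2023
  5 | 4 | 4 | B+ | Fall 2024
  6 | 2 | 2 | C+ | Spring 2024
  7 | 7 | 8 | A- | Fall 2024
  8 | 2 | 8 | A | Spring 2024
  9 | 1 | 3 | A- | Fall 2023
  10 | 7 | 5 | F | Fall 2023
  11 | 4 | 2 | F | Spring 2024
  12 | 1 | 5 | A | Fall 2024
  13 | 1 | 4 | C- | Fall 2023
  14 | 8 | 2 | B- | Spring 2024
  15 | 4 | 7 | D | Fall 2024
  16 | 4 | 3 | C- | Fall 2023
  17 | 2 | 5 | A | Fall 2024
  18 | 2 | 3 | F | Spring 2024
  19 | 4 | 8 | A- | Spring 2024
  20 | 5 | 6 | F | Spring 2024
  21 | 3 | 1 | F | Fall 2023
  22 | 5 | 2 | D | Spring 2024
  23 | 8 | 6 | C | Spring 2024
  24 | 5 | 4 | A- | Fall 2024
SELECT name, credits FROM courses WHERE credits <= (SELECT MIN(credits) FROM courses)

Execution result:
name | credits
English 201 | 3
History 101 | 3
Music 101 | 3
Algorithms 201 | 3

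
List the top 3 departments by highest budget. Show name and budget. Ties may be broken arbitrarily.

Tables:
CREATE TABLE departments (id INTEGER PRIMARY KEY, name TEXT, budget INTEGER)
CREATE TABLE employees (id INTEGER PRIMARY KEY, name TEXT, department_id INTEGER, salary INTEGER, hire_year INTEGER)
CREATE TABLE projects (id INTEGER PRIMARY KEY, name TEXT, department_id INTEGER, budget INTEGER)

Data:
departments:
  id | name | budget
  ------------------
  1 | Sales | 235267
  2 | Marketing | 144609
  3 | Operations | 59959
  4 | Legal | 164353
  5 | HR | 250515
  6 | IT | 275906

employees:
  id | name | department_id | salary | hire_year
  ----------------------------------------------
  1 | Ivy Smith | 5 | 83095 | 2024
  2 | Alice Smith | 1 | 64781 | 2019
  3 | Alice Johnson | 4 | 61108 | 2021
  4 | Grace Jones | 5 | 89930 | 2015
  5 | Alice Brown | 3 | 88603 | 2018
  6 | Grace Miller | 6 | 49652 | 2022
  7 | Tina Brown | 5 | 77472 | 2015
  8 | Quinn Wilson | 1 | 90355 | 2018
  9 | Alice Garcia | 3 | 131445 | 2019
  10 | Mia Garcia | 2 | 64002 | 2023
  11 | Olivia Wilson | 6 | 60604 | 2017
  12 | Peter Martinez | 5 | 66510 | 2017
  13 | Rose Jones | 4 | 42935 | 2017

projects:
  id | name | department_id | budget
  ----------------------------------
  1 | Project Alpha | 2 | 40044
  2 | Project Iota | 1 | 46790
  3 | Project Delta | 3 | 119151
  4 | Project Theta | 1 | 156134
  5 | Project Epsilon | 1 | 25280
SELECT name, budget FROM departments ORDER BY budget DESC LIMIT 3

Execution result:
name | budget
IT | 275906
HR | 250515
Sales | 235267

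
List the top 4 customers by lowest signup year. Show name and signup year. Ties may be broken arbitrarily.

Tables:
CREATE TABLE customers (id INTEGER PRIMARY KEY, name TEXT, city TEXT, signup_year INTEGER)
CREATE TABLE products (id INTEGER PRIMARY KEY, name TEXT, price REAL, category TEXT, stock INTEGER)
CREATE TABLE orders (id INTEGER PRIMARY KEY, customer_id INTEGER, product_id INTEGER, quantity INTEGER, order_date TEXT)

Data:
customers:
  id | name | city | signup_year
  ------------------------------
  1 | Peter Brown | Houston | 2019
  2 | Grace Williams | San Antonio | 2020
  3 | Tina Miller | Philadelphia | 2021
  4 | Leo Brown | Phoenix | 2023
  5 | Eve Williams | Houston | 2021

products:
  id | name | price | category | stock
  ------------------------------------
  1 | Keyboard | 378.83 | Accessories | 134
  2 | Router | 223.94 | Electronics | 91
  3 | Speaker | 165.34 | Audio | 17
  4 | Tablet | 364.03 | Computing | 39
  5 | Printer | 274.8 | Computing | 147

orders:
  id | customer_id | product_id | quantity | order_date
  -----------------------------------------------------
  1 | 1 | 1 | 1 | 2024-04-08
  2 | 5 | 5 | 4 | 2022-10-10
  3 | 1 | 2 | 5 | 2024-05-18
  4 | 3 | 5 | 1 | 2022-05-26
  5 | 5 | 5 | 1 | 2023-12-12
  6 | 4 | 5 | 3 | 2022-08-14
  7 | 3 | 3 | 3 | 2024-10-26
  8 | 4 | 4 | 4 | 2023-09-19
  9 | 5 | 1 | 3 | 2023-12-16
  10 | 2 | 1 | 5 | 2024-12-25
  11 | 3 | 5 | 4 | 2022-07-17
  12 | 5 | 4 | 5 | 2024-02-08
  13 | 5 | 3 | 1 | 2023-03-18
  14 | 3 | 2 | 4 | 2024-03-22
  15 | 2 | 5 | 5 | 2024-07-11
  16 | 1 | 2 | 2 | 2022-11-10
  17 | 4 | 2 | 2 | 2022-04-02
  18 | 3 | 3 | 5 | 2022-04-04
SELECT name, signup_year FROM customers ORDER BY signup_year ASC LIMIT 4

Execution result:
name | signup_year
Peter Brown | 2019
Grace Williams | 2020
Tina Miller | 2021
Eve Williams | 2021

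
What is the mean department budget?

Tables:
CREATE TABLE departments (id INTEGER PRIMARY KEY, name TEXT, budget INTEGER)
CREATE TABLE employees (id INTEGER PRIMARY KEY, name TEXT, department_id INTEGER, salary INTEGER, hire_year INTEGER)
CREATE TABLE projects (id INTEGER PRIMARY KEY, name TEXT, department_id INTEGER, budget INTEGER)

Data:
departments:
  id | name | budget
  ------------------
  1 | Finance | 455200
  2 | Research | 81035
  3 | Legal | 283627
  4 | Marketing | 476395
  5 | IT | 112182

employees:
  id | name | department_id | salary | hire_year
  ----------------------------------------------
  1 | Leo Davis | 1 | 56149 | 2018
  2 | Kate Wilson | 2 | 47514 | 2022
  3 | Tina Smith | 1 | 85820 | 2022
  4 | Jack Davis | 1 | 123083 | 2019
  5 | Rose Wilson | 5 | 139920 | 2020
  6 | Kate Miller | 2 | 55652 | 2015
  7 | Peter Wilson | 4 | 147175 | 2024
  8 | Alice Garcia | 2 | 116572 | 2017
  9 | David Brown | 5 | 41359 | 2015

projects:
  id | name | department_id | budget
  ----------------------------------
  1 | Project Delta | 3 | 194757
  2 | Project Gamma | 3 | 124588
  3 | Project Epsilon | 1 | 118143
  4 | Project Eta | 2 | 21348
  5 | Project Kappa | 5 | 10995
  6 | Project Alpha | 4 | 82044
SELECT AVG(budget) FROM departments

Execution result:
281687.80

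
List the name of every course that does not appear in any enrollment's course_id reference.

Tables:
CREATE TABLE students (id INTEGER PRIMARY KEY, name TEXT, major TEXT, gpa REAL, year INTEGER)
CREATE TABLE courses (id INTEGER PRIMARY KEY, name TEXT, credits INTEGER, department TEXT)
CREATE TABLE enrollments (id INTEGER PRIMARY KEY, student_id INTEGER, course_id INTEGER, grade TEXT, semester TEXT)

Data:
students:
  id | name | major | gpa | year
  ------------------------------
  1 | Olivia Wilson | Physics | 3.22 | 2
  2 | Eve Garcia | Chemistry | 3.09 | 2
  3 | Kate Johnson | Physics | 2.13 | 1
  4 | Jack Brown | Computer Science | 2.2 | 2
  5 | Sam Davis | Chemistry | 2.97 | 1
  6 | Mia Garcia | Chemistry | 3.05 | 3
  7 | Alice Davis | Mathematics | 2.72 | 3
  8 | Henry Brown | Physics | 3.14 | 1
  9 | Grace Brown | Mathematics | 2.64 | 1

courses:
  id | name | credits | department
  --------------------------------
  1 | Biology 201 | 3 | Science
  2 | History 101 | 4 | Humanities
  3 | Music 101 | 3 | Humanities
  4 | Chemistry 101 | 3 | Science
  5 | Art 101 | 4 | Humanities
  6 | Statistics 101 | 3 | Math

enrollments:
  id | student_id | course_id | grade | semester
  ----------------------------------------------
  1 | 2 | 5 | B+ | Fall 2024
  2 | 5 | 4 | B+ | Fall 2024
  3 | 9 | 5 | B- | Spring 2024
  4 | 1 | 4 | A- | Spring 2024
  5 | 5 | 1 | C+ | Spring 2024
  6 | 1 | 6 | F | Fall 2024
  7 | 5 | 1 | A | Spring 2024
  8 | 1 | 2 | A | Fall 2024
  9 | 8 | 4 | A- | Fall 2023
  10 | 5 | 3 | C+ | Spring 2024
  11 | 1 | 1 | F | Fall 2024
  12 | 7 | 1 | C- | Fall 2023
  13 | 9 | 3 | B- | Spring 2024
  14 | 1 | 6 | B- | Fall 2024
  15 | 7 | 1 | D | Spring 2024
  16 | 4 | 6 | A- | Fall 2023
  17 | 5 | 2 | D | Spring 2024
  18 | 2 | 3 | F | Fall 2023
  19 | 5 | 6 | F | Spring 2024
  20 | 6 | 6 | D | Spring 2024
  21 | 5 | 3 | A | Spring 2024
SELECT p.name FROM courses p LEFT JOIN enrollments c ON c.course_id = p.id WHERE c.id IS NULL

Execution result:
(no rows)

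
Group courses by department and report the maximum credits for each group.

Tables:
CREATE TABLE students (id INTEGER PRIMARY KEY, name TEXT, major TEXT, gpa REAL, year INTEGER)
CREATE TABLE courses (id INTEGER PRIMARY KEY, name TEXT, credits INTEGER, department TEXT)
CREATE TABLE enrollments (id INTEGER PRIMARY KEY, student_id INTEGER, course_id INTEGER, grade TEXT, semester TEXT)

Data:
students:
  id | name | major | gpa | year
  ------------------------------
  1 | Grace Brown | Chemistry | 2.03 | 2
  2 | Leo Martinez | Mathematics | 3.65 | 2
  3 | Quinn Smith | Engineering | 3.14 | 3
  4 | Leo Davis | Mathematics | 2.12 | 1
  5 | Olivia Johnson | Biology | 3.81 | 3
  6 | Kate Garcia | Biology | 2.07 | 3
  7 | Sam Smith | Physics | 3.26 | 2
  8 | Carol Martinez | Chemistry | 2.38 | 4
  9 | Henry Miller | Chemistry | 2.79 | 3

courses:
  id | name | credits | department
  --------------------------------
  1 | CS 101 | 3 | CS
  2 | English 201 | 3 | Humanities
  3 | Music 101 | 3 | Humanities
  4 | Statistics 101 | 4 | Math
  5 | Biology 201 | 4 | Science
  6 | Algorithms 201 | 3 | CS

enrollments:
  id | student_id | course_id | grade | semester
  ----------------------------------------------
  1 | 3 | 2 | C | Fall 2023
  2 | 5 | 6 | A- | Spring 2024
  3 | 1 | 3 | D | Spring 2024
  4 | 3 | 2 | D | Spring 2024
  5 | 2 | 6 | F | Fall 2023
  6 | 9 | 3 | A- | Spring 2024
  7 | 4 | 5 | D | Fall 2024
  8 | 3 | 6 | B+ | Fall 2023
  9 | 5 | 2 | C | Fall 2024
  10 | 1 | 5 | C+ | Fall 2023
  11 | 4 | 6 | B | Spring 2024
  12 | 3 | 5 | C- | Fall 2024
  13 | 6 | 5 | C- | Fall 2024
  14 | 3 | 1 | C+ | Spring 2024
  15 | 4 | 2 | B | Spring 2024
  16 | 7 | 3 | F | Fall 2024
SELECT department, MAX(credits) AS max_credits FROM courses GROUP BY department

Execution result:
department | max_credits
CS | 3
Humanities | 3
Math | 4
Science | 4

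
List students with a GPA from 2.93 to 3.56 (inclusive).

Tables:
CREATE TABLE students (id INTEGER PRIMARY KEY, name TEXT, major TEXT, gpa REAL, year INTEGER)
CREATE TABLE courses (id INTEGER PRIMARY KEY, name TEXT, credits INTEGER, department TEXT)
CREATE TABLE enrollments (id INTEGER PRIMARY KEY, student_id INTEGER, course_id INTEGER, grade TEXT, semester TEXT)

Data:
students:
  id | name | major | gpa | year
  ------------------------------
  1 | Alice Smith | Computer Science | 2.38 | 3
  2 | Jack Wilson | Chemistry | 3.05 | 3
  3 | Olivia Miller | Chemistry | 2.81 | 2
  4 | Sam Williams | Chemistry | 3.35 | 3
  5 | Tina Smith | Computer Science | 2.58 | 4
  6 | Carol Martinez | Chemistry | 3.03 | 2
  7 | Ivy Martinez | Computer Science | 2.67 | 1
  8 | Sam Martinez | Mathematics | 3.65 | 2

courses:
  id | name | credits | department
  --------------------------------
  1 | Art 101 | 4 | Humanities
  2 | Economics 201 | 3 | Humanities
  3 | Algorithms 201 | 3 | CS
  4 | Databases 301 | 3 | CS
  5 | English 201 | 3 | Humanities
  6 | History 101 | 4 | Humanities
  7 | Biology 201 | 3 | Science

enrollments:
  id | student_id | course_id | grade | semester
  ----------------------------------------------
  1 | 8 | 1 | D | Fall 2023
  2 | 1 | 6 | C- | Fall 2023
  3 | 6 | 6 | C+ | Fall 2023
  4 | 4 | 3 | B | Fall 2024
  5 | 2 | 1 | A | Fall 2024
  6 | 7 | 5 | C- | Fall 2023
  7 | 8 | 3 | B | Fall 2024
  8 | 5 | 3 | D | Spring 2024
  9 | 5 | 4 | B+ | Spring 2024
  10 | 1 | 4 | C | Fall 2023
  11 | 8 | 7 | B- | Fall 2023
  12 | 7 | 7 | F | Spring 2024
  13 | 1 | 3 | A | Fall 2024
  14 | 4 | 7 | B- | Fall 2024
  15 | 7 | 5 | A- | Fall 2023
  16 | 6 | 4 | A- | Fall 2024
SELECT name, gpa FROM students WHERE gpa BETWEEN 2.93 AND 3.56

Execution result:
name | gpa
Jack Wilson | 3.05
Sam Williams | 3.35
Carol Martinez | 3.03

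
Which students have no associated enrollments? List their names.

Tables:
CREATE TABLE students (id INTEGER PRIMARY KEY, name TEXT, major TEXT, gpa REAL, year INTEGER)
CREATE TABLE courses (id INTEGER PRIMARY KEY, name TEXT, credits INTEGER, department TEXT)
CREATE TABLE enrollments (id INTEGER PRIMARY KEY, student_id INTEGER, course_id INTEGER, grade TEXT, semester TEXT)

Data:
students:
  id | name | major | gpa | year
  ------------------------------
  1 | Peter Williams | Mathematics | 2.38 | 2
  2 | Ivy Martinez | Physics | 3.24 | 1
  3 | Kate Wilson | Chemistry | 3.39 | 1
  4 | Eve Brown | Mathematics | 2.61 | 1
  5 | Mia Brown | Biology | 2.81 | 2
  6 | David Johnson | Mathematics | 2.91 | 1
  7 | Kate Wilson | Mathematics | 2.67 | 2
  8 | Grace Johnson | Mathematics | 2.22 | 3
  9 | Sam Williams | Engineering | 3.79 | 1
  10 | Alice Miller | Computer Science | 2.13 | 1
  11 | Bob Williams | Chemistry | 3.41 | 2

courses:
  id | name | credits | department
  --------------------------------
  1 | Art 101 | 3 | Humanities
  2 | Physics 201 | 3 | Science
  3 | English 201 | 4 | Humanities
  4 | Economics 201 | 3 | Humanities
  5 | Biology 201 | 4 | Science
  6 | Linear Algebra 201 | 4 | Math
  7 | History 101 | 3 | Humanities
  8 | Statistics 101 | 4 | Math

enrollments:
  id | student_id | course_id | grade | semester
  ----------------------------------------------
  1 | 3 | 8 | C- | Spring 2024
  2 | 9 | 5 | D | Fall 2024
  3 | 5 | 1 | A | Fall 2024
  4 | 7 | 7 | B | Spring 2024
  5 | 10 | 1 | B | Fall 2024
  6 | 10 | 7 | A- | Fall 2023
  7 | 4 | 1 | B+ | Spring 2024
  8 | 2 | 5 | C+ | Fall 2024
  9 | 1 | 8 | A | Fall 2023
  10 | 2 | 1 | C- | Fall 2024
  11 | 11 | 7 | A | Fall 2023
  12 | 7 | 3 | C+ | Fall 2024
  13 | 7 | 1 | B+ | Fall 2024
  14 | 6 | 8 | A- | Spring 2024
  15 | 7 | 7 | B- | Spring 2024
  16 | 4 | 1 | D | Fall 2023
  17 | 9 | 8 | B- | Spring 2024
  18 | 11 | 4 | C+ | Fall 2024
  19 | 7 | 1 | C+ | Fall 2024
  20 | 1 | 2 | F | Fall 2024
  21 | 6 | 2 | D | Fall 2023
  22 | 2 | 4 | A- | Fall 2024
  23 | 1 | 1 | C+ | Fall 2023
SELECT p.name FROM students p LEFT JOIN enrollments c ON c.student_id = p.id WHERE c.id IS NULL

Execution result:
Grace Johnson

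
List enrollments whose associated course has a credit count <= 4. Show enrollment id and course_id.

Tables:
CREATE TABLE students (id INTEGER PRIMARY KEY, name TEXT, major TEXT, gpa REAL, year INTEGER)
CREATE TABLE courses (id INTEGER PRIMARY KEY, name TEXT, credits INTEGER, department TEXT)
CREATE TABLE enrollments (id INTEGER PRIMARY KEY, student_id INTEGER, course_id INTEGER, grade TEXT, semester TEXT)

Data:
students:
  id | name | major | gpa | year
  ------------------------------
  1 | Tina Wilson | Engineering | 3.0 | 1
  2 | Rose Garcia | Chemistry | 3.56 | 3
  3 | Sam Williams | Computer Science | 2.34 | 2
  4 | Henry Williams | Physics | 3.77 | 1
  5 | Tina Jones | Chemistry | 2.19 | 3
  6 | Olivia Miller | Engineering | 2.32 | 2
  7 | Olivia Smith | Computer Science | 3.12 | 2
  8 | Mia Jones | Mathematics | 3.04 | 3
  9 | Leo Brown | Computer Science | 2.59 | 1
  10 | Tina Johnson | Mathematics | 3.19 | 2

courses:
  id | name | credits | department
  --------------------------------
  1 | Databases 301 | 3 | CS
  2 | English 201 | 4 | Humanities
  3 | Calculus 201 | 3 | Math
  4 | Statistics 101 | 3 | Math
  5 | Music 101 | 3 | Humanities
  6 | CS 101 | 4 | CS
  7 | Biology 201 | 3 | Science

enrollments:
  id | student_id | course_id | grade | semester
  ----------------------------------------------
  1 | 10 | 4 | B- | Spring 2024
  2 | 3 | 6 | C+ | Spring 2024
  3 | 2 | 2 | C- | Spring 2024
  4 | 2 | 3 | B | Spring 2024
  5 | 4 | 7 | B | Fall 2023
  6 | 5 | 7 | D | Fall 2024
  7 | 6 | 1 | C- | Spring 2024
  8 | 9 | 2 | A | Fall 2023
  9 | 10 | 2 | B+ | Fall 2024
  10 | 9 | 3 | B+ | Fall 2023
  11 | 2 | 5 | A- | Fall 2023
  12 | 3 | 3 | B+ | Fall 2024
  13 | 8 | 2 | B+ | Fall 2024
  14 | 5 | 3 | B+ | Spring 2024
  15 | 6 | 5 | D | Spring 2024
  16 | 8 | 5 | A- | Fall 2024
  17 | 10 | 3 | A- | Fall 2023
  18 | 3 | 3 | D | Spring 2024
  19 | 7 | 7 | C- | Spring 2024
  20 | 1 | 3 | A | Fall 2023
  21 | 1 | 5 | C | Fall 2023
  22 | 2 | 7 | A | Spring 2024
SELECT id, course_id FROM enrollments WHERE course_id IN (SELECT id FROM courses WHERE credits <= 4)

Execution result:
id | course_id
1 | 4
2 | 6
3 | 2
4 | 3
5 | 7
6 | 7
7 | 1
8 | 2
9 | 2
10 | 3
11 | 5
12 | 3
13 | 2
14 | 3
15 | 5
16 | 5
17 | 3
18 | 3
19 | 7
20 | 3
21 | 5
22 | 7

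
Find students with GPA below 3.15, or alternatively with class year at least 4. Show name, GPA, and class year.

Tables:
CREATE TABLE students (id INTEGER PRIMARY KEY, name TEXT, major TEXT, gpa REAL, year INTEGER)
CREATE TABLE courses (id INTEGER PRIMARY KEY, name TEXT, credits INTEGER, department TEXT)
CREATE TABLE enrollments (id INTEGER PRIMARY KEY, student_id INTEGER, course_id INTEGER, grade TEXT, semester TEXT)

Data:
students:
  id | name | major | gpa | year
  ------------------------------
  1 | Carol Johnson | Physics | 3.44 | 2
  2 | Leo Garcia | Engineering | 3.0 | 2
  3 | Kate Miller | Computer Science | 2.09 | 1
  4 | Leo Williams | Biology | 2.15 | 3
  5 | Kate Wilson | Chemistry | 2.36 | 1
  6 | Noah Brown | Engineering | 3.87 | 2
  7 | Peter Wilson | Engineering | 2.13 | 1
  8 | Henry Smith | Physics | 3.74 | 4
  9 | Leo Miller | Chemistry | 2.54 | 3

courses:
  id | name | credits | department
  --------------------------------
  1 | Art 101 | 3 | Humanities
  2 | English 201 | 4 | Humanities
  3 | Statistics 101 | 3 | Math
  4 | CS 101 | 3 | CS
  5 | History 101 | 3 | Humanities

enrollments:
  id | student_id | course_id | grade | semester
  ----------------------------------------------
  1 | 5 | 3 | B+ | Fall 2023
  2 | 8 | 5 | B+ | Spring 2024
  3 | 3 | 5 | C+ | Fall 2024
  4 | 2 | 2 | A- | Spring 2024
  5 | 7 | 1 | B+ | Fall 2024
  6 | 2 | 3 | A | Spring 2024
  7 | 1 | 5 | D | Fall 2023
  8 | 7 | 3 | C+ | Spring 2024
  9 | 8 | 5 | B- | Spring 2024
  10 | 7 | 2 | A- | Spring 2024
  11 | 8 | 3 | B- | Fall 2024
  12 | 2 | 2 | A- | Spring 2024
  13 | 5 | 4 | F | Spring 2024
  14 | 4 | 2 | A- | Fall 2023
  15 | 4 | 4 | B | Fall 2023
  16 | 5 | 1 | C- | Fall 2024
SELECT name, gpa, year FROM students WHERE gpa < 3.15 OR year >= 4

Execution result:
name | gpa | year
Leo Garcia | 3.00 | 2
Kate Miller | 2.09 | 1
Leo Williams | 2.15 | 3
Kate Wilson | 2.36 | 1
Peter Wilson | 2.13 | 1
Henry Smith | 3.74 | 4
Leo Miller | 2.54 | 3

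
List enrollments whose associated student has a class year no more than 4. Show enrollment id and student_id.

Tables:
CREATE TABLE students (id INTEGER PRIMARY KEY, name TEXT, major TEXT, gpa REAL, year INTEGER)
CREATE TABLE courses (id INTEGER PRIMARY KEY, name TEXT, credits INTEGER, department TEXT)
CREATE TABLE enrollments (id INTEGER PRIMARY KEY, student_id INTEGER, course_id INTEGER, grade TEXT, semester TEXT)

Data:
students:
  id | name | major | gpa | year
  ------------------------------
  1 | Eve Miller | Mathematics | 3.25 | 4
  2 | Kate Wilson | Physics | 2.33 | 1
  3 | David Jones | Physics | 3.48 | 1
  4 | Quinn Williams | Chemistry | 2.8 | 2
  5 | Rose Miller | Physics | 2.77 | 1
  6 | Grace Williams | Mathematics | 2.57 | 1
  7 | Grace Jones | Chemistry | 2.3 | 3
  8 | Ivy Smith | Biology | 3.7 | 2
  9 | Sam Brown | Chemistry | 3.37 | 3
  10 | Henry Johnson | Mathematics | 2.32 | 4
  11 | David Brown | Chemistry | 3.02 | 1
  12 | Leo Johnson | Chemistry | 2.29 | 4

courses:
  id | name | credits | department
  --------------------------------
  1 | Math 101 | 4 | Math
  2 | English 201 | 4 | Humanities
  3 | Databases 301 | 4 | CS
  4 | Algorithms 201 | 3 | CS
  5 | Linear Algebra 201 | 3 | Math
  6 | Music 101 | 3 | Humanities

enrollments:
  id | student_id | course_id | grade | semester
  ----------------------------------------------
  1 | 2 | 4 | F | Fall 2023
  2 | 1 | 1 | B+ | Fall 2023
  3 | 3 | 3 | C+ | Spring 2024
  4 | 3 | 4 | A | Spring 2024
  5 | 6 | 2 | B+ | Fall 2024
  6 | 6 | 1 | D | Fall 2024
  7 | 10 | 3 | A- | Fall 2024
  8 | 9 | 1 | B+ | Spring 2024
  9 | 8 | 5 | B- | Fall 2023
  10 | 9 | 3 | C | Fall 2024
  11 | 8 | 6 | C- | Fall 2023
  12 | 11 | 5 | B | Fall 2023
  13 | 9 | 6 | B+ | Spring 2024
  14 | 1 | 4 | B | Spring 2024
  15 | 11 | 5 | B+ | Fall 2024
SELECT id, student_id FROM enrollments WHERE student_id IN (SELECT id FROM students WHERE year <= 4)

Execution result:
id | student_id
1 | 2
2 | 1
3 | 3
4 | 3
5 | 6
6 | 6
7 | 10
8 | 9
9 | 8
10 | 9
11 | 8
12 | 11
13 | 9
14 | 1
15 | 11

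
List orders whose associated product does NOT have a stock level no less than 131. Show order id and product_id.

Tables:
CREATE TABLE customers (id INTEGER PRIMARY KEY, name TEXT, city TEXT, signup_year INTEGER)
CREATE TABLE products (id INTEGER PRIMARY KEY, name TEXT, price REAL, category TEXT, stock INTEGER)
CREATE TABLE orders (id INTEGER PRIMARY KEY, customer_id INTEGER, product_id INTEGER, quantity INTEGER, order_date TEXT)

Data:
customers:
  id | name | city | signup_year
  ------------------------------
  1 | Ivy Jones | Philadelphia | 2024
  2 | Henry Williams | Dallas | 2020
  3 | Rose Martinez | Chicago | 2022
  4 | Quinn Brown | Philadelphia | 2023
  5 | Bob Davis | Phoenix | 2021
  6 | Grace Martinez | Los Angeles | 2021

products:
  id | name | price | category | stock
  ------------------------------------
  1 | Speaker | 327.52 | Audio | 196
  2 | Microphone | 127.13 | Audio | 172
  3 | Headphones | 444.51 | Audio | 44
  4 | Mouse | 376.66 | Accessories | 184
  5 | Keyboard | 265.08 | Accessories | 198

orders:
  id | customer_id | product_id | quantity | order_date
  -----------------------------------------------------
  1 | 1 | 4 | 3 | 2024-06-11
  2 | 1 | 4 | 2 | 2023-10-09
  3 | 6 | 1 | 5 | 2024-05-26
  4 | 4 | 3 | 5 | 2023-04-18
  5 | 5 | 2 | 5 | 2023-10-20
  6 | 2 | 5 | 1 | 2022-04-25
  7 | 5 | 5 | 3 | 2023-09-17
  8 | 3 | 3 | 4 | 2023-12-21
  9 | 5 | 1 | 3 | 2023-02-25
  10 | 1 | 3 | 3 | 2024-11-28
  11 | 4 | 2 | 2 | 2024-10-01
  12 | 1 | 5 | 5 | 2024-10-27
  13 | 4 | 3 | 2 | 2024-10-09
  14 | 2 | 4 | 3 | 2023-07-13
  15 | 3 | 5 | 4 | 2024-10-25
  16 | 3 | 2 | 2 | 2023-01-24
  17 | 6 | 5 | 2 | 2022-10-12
SELECT id, product_id FROM orders WHERE product_id NOT IN (SELECT id FROM products WHERE stock >= 131)

Execution result:
id | product_id
4 | 3
8 | 3
10 | 3
13 | 3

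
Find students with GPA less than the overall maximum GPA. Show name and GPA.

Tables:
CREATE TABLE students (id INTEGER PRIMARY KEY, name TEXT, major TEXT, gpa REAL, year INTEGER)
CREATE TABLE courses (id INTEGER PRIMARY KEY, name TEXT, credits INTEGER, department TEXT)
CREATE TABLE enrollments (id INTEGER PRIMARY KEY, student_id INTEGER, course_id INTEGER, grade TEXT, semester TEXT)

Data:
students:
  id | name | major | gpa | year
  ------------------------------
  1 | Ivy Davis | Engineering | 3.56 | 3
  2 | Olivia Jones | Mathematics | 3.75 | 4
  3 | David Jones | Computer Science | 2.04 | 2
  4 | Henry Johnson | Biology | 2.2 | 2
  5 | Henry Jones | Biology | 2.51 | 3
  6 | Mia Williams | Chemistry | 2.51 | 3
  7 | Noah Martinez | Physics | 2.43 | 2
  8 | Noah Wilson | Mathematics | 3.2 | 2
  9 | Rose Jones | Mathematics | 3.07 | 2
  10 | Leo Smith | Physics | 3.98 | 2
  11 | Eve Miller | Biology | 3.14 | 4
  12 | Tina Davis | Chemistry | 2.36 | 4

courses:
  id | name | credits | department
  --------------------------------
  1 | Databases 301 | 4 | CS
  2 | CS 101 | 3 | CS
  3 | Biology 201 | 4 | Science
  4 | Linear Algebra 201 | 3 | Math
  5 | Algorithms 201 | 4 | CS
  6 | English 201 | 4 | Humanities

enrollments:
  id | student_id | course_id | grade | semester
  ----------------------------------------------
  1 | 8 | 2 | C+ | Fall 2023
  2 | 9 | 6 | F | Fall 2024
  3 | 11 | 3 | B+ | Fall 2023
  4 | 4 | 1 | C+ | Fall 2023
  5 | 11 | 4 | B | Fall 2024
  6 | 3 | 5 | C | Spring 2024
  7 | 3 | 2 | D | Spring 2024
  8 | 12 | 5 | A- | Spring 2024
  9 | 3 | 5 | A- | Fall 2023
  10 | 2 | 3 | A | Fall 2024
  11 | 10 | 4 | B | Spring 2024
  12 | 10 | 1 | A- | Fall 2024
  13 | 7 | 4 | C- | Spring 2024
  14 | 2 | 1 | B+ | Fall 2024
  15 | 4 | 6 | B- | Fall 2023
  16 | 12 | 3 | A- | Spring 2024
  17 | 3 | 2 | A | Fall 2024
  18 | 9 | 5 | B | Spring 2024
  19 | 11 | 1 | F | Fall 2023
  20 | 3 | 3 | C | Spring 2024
SELECT name, gpa FROM students WHERE gpa < (SELECT MAX(gpa) FROM students)

Execution result:
name | gpa
Ivy Davis | 3.56
Olivia Jones | 3.75
David Jones | 2.04
Henry Johnson | 2.20
Henry Jones | 2.51
Mia Williams | 2.51
Noah Martinez | 2.43
Noah Wilson | 3.20
Rose Jones | 3.07
Eve Miller | 3.14
Tina Davis | 2.36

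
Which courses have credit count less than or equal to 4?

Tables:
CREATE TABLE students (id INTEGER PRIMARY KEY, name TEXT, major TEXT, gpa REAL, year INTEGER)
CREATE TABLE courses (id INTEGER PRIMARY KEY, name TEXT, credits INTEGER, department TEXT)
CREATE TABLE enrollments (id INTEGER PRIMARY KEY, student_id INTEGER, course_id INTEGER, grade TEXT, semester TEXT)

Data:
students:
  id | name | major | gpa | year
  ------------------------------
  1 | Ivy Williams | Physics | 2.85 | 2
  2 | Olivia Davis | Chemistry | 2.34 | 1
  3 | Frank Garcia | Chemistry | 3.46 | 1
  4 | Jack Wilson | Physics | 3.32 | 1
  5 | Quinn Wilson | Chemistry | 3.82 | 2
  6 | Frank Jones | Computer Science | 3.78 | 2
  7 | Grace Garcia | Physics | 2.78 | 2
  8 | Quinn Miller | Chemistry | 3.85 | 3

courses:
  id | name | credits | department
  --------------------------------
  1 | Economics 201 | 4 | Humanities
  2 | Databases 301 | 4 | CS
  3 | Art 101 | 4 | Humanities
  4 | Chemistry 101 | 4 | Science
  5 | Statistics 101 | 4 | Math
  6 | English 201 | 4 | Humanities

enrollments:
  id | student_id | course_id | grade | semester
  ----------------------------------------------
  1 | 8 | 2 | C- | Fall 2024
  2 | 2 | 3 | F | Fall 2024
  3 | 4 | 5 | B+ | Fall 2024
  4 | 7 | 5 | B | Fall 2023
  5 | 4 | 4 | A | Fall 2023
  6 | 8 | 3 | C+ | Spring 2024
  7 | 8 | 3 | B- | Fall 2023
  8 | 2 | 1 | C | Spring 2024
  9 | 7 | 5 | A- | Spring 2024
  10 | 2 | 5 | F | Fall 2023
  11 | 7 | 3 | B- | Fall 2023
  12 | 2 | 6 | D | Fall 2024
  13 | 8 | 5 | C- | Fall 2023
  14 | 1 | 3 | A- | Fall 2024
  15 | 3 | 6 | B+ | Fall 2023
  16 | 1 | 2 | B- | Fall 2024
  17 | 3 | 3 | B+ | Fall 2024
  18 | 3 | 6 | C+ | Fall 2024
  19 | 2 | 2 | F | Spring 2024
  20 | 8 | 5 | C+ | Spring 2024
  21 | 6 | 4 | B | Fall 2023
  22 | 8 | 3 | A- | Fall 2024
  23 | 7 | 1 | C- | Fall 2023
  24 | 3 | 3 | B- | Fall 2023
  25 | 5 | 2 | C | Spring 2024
SELECT name, credits FROM courses WHERE credits <= 4

Execution result:
name | credits
Economics 201 | 4
Databases 301 | 4
Art 101 | 4
Chemistry 101 | 4
Statistics 101 | 4
English 201 | 4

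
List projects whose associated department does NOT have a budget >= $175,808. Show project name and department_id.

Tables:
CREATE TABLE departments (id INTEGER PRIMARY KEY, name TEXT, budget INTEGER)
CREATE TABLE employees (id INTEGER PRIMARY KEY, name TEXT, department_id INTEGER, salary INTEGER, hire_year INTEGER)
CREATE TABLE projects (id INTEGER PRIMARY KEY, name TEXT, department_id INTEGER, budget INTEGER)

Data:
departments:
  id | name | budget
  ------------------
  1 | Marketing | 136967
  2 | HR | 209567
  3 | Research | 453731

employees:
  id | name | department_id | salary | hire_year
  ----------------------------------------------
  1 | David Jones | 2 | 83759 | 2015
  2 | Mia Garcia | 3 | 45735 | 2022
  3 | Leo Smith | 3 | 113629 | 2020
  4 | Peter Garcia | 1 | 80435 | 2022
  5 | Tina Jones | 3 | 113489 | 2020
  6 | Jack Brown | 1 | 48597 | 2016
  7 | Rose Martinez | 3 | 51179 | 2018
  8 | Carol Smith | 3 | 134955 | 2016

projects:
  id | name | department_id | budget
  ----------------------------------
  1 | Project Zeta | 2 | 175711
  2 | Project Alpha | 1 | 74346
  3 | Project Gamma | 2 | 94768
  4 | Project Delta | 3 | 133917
SELECT name, department_id FROM projects WHERE department_id NOT IN (SELECT id FROM departments WHERE budget >= 175808)

Execution result:
name | department_id
Project Alpha | 1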